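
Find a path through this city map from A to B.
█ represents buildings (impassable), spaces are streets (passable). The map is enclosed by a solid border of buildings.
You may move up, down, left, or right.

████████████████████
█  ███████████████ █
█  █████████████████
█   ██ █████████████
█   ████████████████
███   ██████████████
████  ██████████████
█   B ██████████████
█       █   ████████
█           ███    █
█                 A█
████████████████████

Finding the shortest path from A to B:
Movement: cardinal only
Path length: 17 steps
Directions: left → left → left → left → left → left → left → up → left → left → left → left → up → left → left → up → left

Solution:

████████████████████
█  ███████████████ █
█  █████████████████
█   ██ █████████████
█   ████████████████
███   ██████████████
████  ██████████████
█   B↰██████████████
█    ↑←↰█   ████████
█      ↑←←←↰███    █
█          ↑←←←←←←A█
████████████████████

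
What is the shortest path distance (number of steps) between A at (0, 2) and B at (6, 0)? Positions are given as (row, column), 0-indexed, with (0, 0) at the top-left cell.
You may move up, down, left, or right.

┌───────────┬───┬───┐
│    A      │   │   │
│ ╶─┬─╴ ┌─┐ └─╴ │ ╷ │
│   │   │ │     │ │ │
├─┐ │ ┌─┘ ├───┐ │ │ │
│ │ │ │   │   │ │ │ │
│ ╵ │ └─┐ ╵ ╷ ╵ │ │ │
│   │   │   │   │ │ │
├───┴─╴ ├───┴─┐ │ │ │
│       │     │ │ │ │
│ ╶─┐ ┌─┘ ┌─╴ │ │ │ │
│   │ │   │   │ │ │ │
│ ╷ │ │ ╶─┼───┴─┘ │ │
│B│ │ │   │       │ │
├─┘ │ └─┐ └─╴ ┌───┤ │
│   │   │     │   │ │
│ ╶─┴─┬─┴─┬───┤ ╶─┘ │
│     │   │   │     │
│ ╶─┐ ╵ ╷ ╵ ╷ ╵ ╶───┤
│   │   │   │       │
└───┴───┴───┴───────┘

Finding path from (0, 2) to (6, 0):
Path: (0,2) → (0,3) → (1,3) → (1,2) → (2,2) → (3,2) → (3,3) → (4,3) → (4,2) → (4,1) → (4,0) → (5,0) → (6,0)
Distance: 12 steps

Solution:

┌───────────┬───┬───┐
│    A ↓    │   │   │
│ ╶─┬─╴ ┌─┐ └─╴ │ ╷ │
│   │↓ ↲│ │     │ │ │
├─┐ │ ┌─┘ ├───┐ │ │ │
│ │ │↓│   │   │ │ │ │
│ ╵ │ └─┐ ╵ ╷ ╵ │ │ │
│   │↳ ↓│   │   │ │ │
├───┴─╴ ├───┴─┐ │ │ │
│↓ ← ← ↲│     │ │ │ │
│ ╶─┐ ┌─┘ ┌─╴ │ │ │ │
│↓  │ │   │   │ │ │ │
│ ╷ │ │ ╶─┼───┴─┘ │ │
│B│ │ │   │       │ │
├─┘ │ └─┐ └─╴ ┌───┤ │
│   │   │     │   │ │
│ ╶─┴─┬─┴─┬───┤ ╶─┘ │
│     │   │   │     │
│ ╶─┐ ╵ ╷ ╵ ╷ ╵ ╶───┤
│   │   │   │       │
└───┴───┴───┴───────┘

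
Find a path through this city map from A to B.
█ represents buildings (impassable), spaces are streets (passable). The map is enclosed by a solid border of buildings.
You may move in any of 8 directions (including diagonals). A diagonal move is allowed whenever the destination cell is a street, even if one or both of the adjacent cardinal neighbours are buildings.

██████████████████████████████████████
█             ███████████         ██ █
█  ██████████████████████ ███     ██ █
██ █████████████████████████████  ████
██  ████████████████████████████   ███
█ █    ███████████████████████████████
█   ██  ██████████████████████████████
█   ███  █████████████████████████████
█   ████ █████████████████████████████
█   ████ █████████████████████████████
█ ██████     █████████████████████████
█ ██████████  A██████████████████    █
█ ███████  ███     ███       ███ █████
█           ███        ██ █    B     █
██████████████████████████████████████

Finding the shortest path from A to B:
Movement: 8-directional
Path length: 17 steps
Directions: down-right → right → right → right → down-right → right → right → right → up-right → right → right → right → right → right → down-right → right → right

Solution:

██████████████████████████████████████
█             ███████████         ██ █
█  ██████████████████████ ███     ██ █
██ █████████████████████████████  ████
██  ████████████████████████████   ███
█ █    ███████████████████████████████
█   ██  ██████████████████████████████
█   ███  █████████████████████████████
█   ████ █████████████████████████████
█   ████ █████████████████████████████
█ ██████     █████████████████████████
█ ██████████  A██████████████████    █
█ ███████  ███ →→→↘███ →→→→→↘███ █████
█           ███    →→→↗██ █  →→B     █
██████████████████████████████████████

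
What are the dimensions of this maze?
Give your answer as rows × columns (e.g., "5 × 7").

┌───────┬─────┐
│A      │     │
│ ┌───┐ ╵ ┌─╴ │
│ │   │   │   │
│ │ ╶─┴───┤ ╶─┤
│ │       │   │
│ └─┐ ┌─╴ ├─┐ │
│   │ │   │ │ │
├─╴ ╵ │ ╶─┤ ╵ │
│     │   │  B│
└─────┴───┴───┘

Counting the maze dimensions:
Rows (vertical): 5
Columns (horizontal): 7
Dimensions: 5 × 7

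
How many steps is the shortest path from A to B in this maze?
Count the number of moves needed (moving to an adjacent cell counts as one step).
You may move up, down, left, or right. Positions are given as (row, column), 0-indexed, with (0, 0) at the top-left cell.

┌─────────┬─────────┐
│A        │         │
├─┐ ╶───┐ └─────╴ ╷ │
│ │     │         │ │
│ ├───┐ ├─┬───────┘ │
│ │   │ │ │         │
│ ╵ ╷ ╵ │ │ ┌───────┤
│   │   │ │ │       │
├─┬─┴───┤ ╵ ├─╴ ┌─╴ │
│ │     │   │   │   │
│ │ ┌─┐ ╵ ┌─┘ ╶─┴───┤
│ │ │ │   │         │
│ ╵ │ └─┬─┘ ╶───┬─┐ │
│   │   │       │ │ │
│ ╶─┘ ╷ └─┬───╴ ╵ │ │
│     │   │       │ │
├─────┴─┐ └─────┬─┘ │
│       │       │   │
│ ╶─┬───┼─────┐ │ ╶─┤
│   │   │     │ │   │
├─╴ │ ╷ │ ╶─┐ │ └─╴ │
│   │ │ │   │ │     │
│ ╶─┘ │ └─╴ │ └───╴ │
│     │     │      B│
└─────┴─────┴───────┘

Using BFS to find shortest path:
Start: (0, 0), End: (11, 9)
Path found:
(0,0) → (0,1) → (0,2) → (0,3) → (0,4) → (1,4) → (1,5) → (1,6) → (1,7) → (1,8) → (0,8) → (0,9) → (1,9) → (2,9) → (2,8) → (2,7) → (2,6) → (2,5) → (3,5) → (4,5) → (4,4) → (5,4) → (5,3) → (4,3) → (4,2) → (4,1) → (5,1) → (6,1) → (6,0) → (7,0) → (7,1) → (7,2) → (6,2) → (6,3) → (7,3) → (7,4) → (8,4) → (8,5) → (8,6) → (8,7) → (9,7) → (10,7) → (10,8) → (10,9) → (11,9)
Number of steps: 44

Solution:

┌─────────┬─────────┐
│A → → → ↓│      ↱ ↓│
├─┐ ╶───┐ └─────╴ ╷ │
│ │     │↳ → → → ↑│↓│
│ ├───┐ ├─┬───────┘ │
│ │   │ │ │↓ ← ← ← ↲│
│ ╵ ╷ ╵ │ │ ┌───────┤
│   │   │ │↓│       │
├─┬─┴───┤ ╵ ├─╴ ┌─╴ │
│ │↓ ← ↰│↓ ↲│   │   │
│ │ ┌─┐ ╵ ┌─┘ ╶─┴───┤
│ │↓│ │↑ ↲│         │
│ ╵ │ └─┬─┘ ╶───┬─┐ │
│↓ ↲│↱ ↓│       │ │ │
│ ╶─┘ ╷ └─┬───╴ ╵ │ │
│↳ → ↑│↳ ↓│       │ │
├─────┴─┐ └─────┬─┘ │
│       │↳ → → ↓│   │
│ ╶─┬───┼─────┐ │ ╶─┤
│   │   │     │↓│   │
├─╴ │ ╷ │ ╶─┐ │ └─╴ │
│   │ │ │   │ │↳ → ↓│
│ ╶─┘ │ └─╴ │ └───╴ │
│     │     │      B│
└─────┴─────┴───────┘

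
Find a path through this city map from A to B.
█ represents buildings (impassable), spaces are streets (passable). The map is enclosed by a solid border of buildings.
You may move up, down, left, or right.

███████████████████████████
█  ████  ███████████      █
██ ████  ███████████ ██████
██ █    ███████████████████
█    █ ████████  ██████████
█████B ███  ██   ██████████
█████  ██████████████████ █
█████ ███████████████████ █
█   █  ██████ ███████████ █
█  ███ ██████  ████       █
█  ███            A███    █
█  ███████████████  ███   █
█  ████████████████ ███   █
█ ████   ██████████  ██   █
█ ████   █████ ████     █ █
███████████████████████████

Finding the shortest path from A to B:
Movement: cardinal only
Path length: 18 steps
Directions: left → left → left → left → left → left → left → left → left → left → left → left → up → up → left → up → up → up

Solution:

███████████████████████████
█  ████  ███████████      █
██ ████  ███████████ ██████
██ █    ███████████████████
█    █ ████████  ██████████
█████B ███  ██   ██████████
█████↑ ██████████████████ █
█████↑███████████████████ █
█   █↑↰██████ ███████████ █
█  ███↑██████  ████       █
█  ███↑←←←←←←←←←←←A███    █
█  ███████████████  ███   █
█  ████████████████ ███   █
█ ████   ██████████  ██   █
█ ████   █████ ████     █ █
███████████████████████████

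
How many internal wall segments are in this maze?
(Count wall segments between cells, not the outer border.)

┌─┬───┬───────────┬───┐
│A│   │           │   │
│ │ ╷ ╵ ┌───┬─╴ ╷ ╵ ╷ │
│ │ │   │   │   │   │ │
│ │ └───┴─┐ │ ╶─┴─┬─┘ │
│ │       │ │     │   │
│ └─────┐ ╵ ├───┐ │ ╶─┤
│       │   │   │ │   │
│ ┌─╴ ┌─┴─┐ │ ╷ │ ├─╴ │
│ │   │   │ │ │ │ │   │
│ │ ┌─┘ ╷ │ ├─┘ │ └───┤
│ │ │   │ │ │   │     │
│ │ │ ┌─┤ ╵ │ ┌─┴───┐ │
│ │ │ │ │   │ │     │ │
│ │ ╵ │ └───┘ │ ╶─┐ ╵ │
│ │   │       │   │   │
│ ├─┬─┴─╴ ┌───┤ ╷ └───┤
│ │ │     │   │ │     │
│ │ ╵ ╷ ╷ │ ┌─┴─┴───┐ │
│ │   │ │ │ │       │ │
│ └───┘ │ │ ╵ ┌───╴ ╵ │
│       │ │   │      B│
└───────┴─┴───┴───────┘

Counting internal wall segments:
Total internal walls: 100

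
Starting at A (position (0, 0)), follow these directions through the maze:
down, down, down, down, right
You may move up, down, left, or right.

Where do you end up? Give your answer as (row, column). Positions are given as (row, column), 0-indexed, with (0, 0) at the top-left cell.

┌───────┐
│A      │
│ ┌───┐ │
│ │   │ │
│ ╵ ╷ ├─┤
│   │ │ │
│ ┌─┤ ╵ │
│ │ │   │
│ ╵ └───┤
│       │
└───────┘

Following directions step by step:
Start: (0, 0)
  down: (0, 0) → (1, 0)
  down: (1, 0) → (2, 0)
  down: (2, 0) → (3, 0)
  down: (3, 0) → (4, 0)
  right: (4, 0) → (4, 1)
Final position: (4, 1)

Path taken:

┌───────┐
│A      │
│ ┌───┐ │
│↓│   │ │
│ ╵ ╷ ├─┤
│↓  │ │ │
│ ┌─┤ ╵ │
│↓│ │   │
│ ╵ └───┤
│↳ B    │
└───────┘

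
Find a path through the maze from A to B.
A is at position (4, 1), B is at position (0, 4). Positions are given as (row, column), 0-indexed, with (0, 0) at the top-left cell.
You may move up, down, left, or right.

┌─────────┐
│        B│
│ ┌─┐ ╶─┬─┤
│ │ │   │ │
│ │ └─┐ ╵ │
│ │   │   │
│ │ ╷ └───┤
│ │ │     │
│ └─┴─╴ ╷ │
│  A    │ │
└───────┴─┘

Finding the shortest path from (4, 1) to (0, 4):
Path length: 9 steps
Directions: left → up → up → up → up → right → right → right → right

Solution:

┌─────────┐
│↱ → → → B│
│ ┌─┐ ╶─┬─┤
│↑│ │   │ │
│ │ └─┐ ╵ │
│↑│   │   │
│ │ ╷ └───┤
│↑│ │     │
│ └─┴─╴ ╷ │
│↑ A    │ │
└───────┴─┘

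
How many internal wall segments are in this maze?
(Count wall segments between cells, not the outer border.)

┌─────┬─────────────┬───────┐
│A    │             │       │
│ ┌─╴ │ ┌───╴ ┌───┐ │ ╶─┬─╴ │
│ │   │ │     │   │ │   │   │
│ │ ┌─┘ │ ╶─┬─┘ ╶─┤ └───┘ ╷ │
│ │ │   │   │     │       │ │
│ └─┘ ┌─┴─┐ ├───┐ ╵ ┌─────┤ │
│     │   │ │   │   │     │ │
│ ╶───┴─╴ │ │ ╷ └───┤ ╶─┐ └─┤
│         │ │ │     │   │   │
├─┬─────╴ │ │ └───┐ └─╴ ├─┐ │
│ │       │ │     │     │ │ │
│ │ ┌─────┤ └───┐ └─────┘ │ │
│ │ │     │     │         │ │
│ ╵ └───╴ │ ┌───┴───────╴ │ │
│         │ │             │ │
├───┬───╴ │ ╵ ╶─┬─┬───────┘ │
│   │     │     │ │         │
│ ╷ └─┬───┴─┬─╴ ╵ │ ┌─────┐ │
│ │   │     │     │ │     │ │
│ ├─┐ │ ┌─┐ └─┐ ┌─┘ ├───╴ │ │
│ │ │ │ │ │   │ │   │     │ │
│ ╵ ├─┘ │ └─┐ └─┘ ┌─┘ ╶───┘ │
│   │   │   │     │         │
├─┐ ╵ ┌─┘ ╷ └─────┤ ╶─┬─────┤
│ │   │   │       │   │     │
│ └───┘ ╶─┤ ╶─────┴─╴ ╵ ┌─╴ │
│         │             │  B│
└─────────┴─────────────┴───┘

Counting internal wall segments:
Total internal walls: 169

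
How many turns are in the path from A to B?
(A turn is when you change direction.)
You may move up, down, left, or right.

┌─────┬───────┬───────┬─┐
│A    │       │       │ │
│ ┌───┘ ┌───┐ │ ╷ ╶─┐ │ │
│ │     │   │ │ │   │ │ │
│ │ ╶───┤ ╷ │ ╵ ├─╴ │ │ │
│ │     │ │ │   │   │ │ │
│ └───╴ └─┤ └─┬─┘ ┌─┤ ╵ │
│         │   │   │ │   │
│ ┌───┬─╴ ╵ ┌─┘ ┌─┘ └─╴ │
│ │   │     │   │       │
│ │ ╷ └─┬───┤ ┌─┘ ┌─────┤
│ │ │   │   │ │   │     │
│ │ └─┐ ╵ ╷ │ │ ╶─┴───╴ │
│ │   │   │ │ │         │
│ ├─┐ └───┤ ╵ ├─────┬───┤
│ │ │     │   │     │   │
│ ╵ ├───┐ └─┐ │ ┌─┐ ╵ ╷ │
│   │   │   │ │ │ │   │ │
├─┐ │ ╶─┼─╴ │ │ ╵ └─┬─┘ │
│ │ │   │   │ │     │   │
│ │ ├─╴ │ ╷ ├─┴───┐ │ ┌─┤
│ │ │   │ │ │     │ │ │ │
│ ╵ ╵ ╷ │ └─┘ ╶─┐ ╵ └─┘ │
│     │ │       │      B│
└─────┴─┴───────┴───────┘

Directions: down, down, down, right, right, right, up, left, left, up, right, right, up, right, right, right, down, down, right, up, up, right, down, right, down, left, down, left, down, left, down, down, down, left, up, up, left, down, left, up, left, up, left, down, down, right, down, right, right, down, right, down, left, down, down, right, right, up, right, right, down, right, right, right
Number of turns: 43

Solution:

┌─────┬───────┬───────┬─┐
│A    │↱ → → ↓│↱ ↓    │ │
│ ┌───┘ ┌───┐ │ ╷ ╶─┐ │ │
│↓│↱ → ↑│   │↓│↑│↳ ↓│ │ │
│ │ ╶───┤ ╷ │ ╵ ├─╴ │ │ │
│↓│↑ ← ↰│ │ │↳ ↑│↓ ↲│ │ │
│ └───╴ └─┤ └─┬─┘ ┌─┤ ╵ │
│↳ → → ↑  │   │↓ ↲│ │   │
│ ┌───┬─╴ ╵ ┌─┘ ┌─┘ └─╴ │
│ │↓ ↰│     │↓ ↲│       │
│ │ ╷ └─┬───┤ ┌─┘ ┌─────┤
│ │↓│↑ ↰│↓ ↰│↓│   │     │
│ │ └─┐ ╵ ╷ │ │ ╶─┴───╴ │
│ │↳ ↓│↑ ↲│↑│↓│         │
│ ├─┐ └───┤ ╵ ├─────┬───┤
│ │ │↳ → ↓│↑ ↲│     │   │
│ ╵ ├───┐ └─┐ │ ┌─┐ ╵ ╷ │
│   │   │↳ ↓│ │ │ │   │ │
├─┐ │ ╶─┼─╴ │ │ ╵ └─┬─┘ │
│ │ │   │↓ ↲│ │     │   │
│ │ ├─╴ │ ╷ ├─┴───┐ │ ┌─┤
│ │ │   │↓│ │↱ → ↓│ │ │ │
│ ╵ ╵ ╷ │ └─┘ ╶─┐ ╵ └─┘ │
│     │ │↳ → ↑  │↳ → → B│
└─────┴─┴───────┴───────┘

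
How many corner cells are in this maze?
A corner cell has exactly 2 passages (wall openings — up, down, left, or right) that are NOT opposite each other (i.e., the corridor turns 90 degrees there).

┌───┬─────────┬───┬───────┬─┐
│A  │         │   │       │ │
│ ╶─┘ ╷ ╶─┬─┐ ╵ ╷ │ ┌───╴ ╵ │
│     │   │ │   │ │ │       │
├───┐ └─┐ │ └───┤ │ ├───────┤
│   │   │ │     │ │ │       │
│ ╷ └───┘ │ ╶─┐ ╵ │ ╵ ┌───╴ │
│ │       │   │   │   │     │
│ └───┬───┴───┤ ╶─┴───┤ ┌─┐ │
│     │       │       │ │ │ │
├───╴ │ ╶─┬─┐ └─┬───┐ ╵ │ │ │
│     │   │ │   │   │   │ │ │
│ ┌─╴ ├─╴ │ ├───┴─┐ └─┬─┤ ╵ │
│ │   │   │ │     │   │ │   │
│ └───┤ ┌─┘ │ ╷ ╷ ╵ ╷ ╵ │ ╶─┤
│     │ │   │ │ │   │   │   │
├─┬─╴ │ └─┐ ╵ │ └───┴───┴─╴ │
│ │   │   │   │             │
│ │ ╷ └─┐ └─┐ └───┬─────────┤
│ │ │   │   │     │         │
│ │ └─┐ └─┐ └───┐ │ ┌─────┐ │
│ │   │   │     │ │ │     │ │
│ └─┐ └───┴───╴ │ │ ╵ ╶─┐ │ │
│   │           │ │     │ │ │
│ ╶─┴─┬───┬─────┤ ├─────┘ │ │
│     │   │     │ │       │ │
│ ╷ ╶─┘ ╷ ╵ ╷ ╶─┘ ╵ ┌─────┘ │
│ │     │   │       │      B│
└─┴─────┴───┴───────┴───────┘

Counting corner cells (2 non-opposite passages):
Total corners: 90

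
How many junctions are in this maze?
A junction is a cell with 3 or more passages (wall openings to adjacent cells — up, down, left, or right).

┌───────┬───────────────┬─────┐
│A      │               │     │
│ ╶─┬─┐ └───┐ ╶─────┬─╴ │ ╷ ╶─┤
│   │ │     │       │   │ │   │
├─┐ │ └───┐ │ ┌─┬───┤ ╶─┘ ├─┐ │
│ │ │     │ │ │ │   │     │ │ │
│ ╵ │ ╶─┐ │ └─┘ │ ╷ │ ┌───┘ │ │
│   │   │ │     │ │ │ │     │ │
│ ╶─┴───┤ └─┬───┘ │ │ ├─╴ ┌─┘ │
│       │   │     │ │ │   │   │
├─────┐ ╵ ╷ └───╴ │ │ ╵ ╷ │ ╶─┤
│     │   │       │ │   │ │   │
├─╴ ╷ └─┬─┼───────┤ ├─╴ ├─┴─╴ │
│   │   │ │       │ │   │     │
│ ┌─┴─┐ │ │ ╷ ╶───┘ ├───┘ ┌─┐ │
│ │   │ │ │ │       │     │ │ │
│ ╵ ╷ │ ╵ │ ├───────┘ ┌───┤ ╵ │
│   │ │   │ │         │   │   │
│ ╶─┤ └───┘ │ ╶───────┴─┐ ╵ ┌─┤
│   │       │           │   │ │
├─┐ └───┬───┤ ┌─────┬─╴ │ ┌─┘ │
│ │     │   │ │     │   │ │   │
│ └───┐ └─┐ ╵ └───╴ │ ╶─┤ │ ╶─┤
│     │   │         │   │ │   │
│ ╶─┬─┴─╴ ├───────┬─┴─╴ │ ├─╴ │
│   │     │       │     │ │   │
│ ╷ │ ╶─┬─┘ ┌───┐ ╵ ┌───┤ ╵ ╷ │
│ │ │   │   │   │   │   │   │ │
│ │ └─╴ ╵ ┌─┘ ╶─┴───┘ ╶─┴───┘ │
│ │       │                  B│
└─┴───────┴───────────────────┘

Checking each cell for number of passages:

Junctions found (3+ passages):
  (0, 6): 3 passages
  (0, 13): 3 passages
  (1, 6): 3 passages
  (2, 2): 3 passages
  (2, 10): 3 passages
  (3, 0): 3 passages
  (3, 12): 3 passages
  (4, 4): 3 passages
  (4, 8): 3 passages
  (4, 12): 3 passages
  (5, 1): 3 passages
  (5, 11): 3 passages
  (6, 6): 3 passages
  (6, 14): 3 passages
  (8, 0): 3 passages
  (8, 13): 3 passages
  (9, 6): 3 passages
  (9, 12): 3 passages
  (11, 0): 3 passages
  (11, 6): 3 passages
  (12, 0): 3 passages
  (12, 14): 3 passages
  (14, 3): 3 passages
  (14, 6): 3 passages
  (14, 10): 3 passages
Total junctions: 25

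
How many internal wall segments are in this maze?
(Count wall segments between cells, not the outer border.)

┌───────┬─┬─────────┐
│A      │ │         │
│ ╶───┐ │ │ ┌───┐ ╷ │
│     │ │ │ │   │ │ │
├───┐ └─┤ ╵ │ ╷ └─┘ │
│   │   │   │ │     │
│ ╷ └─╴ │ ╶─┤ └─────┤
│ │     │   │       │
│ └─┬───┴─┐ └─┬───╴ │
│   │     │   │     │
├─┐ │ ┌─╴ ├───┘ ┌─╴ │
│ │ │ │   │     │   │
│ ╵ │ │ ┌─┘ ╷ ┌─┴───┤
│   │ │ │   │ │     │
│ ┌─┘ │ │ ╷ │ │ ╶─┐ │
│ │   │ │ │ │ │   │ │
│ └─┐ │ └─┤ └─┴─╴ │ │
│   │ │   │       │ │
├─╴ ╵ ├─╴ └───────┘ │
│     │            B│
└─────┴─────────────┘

Counting internal wall segments:
Total internal walls: 81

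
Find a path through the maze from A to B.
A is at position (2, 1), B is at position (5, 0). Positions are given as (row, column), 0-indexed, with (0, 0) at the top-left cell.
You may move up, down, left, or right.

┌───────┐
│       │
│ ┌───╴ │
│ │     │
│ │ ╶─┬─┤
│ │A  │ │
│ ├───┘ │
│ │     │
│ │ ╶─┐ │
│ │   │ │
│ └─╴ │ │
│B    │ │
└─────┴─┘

Finding the shortest path from (2, 1) to (5, 0):
Path length: 12 steps
Directions: up → right → right → up → left → left → left → down → down → down → down → down

Solution:

┌───────┐
│↓ ← ← ↰│
│ ┌───╴ │
│↓│↱ → ↑│
│ │ ╶─┬─┤
│↓│A  │ │
│ ├───┘ │
│↓│     │
│ │ ╶─┐ │
│↓│   │ │
│ └─╴ │ │
│B    │ │
└─────┴─┘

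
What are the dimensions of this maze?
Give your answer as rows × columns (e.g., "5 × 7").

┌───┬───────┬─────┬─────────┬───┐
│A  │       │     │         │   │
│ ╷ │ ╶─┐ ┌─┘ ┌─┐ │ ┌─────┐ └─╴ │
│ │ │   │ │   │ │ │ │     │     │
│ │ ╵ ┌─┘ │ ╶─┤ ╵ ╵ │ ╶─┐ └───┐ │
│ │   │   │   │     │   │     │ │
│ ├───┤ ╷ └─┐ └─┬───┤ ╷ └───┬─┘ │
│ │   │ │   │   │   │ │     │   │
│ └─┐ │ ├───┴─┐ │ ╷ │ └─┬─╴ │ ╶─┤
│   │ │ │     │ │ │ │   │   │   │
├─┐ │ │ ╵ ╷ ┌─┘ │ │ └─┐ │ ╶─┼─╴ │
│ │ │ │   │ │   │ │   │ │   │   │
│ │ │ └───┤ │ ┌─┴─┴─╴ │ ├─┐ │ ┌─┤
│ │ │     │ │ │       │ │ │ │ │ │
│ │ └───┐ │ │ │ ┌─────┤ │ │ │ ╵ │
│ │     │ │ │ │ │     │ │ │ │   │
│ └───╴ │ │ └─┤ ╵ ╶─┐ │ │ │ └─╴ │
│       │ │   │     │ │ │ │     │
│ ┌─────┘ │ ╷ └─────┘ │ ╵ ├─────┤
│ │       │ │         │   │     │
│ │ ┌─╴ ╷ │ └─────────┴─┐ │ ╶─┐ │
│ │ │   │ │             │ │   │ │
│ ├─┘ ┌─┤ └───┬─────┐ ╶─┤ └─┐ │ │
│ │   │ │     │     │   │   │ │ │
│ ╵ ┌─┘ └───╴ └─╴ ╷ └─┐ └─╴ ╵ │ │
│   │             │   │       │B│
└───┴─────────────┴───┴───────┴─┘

Counting the maze dimensions:
Rows (vertical): 13
Columns (horizontal): 16
Dimensions: 13 × 16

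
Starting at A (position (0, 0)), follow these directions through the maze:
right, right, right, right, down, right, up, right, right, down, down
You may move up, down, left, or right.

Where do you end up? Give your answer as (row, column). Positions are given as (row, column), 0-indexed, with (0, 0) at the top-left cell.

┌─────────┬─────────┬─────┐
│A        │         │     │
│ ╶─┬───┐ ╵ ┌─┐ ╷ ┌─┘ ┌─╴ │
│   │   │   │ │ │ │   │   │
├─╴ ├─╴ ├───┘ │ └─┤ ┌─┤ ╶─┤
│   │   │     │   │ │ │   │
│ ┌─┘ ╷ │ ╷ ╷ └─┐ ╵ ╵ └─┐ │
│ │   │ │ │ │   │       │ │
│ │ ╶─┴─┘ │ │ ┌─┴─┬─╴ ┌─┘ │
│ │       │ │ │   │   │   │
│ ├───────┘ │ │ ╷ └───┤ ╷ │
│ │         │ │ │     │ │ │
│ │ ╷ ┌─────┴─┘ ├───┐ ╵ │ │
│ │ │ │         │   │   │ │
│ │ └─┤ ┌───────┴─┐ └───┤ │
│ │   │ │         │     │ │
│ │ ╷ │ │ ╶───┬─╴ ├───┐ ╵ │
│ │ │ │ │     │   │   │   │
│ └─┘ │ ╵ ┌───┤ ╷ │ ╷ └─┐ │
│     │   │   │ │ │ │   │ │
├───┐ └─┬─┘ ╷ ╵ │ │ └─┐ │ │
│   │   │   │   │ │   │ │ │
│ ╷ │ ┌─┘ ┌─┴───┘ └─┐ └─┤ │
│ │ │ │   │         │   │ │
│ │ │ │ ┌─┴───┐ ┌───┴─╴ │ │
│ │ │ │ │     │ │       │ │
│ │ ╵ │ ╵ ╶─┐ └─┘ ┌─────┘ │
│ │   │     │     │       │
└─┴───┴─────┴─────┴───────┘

Following directions step by step:
Start: (0, 0)
  right: (0, 0) → (0, 1)
  right: (0, 1) → (0, 2)
  right: (0, 2) → (0, 3)
  right: (0, 3) → (0, 4)
  down: (0, 4) → (1, 4)
  right: (1, 4) → (1, 5)
  up: (1, 5) → (0, 5)
  right: (0, 5) → (0, 6)
  right: (0, 6) → (0, 7)
  down: (0, 7) → (1, 7)
  down: (1, 7) → (2, 7)
Final position: (2, 7)

Path taken:

┌─────────┬─────────┬─────┐
│A → → → ↓│↱ → ↓    │     │
│ ╶─┬───┐ ╵ ┌─┐ ╷ ┌─┘ ┌─╴ │
│   │   │↳ ↑│ │↓│ │   │   │
├─╴ ├─╴ ├───┘ │ └─┤ ┌─┤ ╶─┤
│   │   │     │B  │ │ │   │
│ ┌─┘ ╷ │ ╷ ╷ └─┐ ╵ ╵ └─┐ │
│ │   │ │ │ │   │       │ │
│ │ ╶─┴─┘ │ │ ┌─┴─┬─╴ ┌─┘ │
│ │       │ │ │   │   │   │
│ ├───────┘ │ │ ╷ └───┤ ╷ │
│ │         │ │ │     │ │ │
│ │ ╷ ┌─────┴─┘ ├───┐ ╵ │ │
│ │ │ │         │   │   │ │
│ │ └─┤ ┌───────┴─┐ └───┤ │
│ │   │ │         │     │ │
│ │ ╷ │ │ ╶───┬─╴ ├───┐ ╵ │
│ │ │ │ │     │   │   │   │
│ └─┘ │ ╵ ┌───┤ ╷ │ ╷ └─┐ │
│     │   │   │ │ │ │   │ │
├───┐ └─┬─┘ ╷ ╵ │ │ └─┐ │ │
│   │   │   │   │ │   │ │ │
│ ╷ │ ┌─┘ ┌─┴───┘ └─┐ └─┤ │
│ │ │ │   │         │   │ │
│ │ │ │ ┌─┴───┐ ┌───┴─╴ │ │
│ │ │ │ │     │ │       │ │
│ │ ╵ │ ╵ ╶─┐ └─┘ ┌─────┘ │
│ │   │     │     │       │
└─┴───┴─────┴─────┴───────┘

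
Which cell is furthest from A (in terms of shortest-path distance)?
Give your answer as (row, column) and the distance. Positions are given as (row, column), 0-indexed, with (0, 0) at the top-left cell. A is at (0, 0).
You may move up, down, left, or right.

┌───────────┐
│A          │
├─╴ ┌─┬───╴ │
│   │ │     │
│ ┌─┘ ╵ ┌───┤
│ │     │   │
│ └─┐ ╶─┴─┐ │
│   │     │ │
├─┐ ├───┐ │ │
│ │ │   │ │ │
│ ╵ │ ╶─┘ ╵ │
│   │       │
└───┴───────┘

Computing BFS distances from A to all cells:
Furthest cell: (2, 4)
Distance: 20 steps

Path from A to the furthest cell:

┌───────────┐
│A → → → → ↓│
├─╴ ┌─┬───╴ │
│   │ │↓ ← ↲│
│ ┌─┘ ╵ ┌───┤
│ │  ↓ ↲│B ↰│
│ └─┐ ╶─┴─┐ │
│   │↳ → ↓│↑│
├─┐ ├───┐ │ │
│ │ │   │↓│↑│
│ ╵ │ ╶─┘ ╵ │
│   │    ↳ ↑│
└───┴───────┘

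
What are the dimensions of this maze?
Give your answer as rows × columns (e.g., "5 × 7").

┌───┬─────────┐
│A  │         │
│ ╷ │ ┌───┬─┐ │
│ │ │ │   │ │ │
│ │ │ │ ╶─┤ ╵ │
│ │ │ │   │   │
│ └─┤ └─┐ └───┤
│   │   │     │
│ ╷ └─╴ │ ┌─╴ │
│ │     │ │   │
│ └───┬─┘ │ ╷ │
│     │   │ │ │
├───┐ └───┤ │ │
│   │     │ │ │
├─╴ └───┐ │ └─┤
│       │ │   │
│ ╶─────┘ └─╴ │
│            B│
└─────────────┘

Counting the maze dimensions:
Rows (vertical): 9
Columns (horizontal): 7
Dimensions: 9 × 7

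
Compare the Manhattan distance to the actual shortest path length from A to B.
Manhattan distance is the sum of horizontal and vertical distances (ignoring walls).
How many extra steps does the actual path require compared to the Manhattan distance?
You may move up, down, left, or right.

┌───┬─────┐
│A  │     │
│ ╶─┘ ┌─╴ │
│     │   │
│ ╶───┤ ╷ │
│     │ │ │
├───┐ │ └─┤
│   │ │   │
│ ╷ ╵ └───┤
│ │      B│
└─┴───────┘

Manhattan distance: |4 - 0| + |4 - 0| = 8
Actual path length: 8
Extra steps: 8 - 8 = 0

Solution:

┌───┬─────┐
│A  │     │
│ ╶─┘ ┌─╴ │
│↓    │   │
│ ╶───┤ ╷ │
│↳ → ↓│ │ │
├───┐ │ └─┤
│   │↓│   │
│ ╷ ╵ └───┤
│ │  ↳ → B│
└─┴───────┘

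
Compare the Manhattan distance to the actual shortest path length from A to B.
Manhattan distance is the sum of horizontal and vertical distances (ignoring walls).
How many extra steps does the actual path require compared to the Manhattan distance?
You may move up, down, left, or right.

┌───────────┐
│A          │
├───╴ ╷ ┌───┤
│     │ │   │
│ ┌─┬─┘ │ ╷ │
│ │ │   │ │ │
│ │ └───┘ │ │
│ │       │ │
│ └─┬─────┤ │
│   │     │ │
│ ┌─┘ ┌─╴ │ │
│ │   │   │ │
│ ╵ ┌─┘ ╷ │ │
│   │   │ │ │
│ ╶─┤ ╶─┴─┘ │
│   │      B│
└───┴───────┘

Manhattan distance: |7 - 0| + |5 - 0| = 12
Actual path length: 24
Extra steps: 24 - 12 = 12

Solution:

┌───────────┐
│A → ↓      │
├───╴ ╷ ┌───┤
│↓ ← ↲│ │   │
│ ┌─┬─┘ │ ╷ │
│↓│ │   │ │ │
│ │ └───┘ │ │
│↓│       │ │
│ └─┬─────┤ │
│↓  │↱ → ↓│ │
│ ┌─┘ ┌─╴ │ │
│↓│↱ ↑│↓ ↲│ │
│ ╵ ┌─┘ ╷ │ │
│↳ ↑│↓ ↲│ │ │
│ ╶─┤ ╶─┴─┘ │
│   │↳ → → B│
└───┴───────┘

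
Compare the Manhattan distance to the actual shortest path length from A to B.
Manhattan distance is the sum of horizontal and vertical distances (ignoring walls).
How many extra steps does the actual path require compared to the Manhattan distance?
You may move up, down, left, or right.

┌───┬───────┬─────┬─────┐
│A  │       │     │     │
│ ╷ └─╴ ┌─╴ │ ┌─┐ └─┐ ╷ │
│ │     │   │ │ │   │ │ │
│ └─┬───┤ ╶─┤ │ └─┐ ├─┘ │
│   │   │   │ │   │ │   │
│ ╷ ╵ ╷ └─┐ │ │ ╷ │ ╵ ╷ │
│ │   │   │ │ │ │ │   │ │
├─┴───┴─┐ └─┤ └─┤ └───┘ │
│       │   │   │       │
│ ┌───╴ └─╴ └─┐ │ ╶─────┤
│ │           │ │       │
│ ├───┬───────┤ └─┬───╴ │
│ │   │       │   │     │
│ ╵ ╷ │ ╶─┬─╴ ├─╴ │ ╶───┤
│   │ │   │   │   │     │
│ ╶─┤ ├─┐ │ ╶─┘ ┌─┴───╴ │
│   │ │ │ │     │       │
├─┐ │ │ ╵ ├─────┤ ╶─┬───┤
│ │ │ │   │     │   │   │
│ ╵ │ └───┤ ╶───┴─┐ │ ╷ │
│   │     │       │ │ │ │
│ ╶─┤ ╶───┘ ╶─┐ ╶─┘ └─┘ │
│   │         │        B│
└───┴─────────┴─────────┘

Manhattan distance: |11 - 0| + |11 - 0| = 22
Actual path length: 40
Extra steps: 40 - 22 = 18

Solution:

┌───┬───────┬─────┬─────┐
│A  │       │     │     │
│ ╷ └─╴ ┌─╴ │ ┌─┐ └─┐ ╷ │
│↓│     │   │ │ │   │ │ │
│ └─┬───┤ ╶─┤ │ └─┐ ├─┘ │
│↳ ↓│↱ ↓│   │ │   │ │   │
│ ╷ ╵ ╷ └─┐ │ │ ╷ │ ╵ ╷ │
│ │↳ ↑│↳ ↓│ │ │ │ │   │ │
├─┴───┴─┐ └─┤ └─┤ └───┘ │
│↓ ← ← ↰│↳ ↓│   │       │
│ ┌───╴ └─╴ └─┐ │ ╶─────┤
│↓│    ↑ ← ↲  │ │       │
│ ├───┬───────┤ └─┬───╴ │
│↓│↱ ↓│       │   │     │
│ ╵ ╷ │ ╶─┬─╴ ├─╴ │ ╶───┤
│↳ ↑│↓│   │   │   │     │
│ ╶─┤ ├─┐ │ ╶─┘ ┌─┴───╴ │
│   │↓│ │ │     │       │
├─┐ │ │ ╵ ├─────┤ ╶─┬───┤
│ │ │↓│   │     │   │   │
│ ╵ │ └───┤ ╶───┴─┐ │ ╷ │
│   │↓    │↱ → ↓  │ │ │ │
│ ╶─┤ ╶───┘ ╶─┐ ╶─┘ └─┘ │
│   │↳ → → ↑  │↳ → → → B│
└───┴─────────┴─────────┘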